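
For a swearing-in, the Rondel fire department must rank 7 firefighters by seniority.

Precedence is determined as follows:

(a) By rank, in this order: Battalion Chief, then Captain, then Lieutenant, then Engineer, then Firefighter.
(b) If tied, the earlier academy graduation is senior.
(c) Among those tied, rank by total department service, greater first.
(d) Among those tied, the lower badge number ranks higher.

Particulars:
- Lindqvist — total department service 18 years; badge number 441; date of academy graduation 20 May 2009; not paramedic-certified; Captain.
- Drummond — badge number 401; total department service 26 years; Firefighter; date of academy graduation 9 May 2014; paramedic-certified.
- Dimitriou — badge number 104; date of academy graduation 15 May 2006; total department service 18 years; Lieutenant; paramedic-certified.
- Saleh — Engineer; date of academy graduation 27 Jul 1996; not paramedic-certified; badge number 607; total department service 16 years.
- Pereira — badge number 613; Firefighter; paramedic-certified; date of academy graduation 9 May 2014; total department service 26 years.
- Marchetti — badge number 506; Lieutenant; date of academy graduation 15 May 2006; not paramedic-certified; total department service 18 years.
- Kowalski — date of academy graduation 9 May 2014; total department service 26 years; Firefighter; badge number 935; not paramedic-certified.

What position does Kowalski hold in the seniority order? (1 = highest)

By rank: Lindqvist (Captain); then Dimitriou and Marchetti (Lieutenant); then Saleh (Engineer); then Drummond, Pereira and Kowalski (Firefighter).
Dimitriou and Marchetti both have date of academy graduation 15 May 2006, so the next rule applies.
Dimitriou and Marchetti both have total department service 18 years, so the next rule applies.
Among Dimitriou and Marchetti, by badge number (lower first): Dimitriou (104) before Marchetti (506).
Drummond, Pereira and Kowalski all have date of academy graduation 9 May 2014, so the next rule applies.
Drummond, Pereira and Kowalski all have total department service 26 years, so the next rule applies.
Among Drummond, Pereira and Kowalski, by badge number (lower first): Drummond (401) before Pereira (613) before Kowalski (935).
Order: Lindqvist, Dimitriou, Marchetti, Saleh, Drummond, Pereira, Kowalski. So position 7.

7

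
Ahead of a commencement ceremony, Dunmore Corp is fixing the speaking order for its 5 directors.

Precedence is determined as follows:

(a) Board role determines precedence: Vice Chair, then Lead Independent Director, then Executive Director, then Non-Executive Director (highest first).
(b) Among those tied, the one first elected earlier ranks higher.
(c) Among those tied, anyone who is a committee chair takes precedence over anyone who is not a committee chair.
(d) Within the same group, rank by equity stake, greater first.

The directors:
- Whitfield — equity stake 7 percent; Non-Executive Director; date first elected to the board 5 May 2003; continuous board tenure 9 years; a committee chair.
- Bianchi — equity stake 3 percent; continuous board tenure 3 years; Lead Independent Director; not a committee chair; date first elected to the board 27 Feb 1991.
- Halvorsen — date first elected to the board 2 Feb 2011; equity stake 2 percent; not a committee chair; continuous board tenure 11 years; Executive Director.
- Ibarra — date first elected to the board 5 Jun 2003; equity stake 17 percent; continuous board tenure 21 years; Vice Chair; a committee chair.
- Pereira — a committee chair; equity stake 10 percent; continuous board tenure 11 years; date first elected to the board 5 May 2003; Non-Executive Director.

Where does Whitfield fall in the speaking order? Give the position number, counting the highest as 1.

5

By board role: Ibarra (Vice Chair); then Bianchi (Lead Independent Director); then Halvorsen (Executive Director); then Pereira and Whitfield (Non-Executive Director).
Pereira and Whitfield both have date first elected to the board 5 May 2003, so the next rule applies.
Pereira and Whitfield are each a committee chair, so the next rule applies.
Among Pereira and Whitfield, by equity stake (higher first): Pereira (10 percent) before Whitfield (7 percent).
Order: Ibarra, Bianchi, Halvorsen, Pereira, Whitfield. So position 5.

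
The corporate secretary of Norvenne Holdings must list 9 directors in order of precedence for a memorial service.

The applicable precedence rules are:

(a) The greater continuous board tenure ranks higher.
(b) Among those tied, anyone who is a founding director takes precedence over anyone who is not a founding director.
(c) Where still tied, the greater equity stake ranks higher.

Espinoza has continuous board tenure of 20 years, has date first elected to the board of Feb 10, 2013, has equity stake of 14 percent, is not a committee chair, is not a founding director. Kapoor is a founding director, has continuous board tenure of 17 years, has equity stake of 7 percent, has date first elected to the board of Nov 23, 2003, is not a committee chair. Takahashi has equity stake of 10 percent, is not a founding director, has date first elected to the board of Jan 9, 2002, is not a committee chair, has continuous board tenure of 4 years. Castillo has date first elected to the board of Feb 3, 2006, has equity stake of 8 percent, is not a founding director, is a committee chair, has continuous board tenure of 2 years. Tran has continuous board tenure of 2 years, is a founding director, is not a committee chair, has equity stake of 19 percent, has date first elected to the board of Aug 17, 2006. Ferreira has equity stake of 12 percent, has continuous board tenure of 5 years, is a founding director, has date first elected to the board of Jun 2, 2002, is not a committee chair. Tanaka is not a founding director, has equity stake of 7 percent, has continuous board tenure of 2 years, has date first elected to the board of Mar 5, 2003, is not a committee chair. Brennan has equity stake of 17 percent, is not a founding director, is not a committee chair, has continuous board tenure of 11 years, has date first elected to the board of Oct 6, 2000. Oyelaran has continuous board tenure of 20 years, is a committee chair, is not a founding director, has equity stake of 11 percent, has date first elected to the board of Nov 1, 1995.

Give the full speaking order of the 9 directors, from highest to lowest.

By continuous board tenure (higher first): Espinoza and Oyelaran (both 20 years); then Kapoor (17 years); then Brennan (11 years); then Ferreira (5 years); then Takahashi (4 years); then Tran, Castillo and Tanaka (each 2 years).
Espinoza and Oyelaran are each not a founding director, so the next rule applies.
Among Espinoza and Oyelaran, by equity stake (higher first): Espinoza (14 percent) before Oyelaran (11 percent).
Among Tran, Castillo and Tanaka, a founding director before not a founding director: Tran (a founding director) before Castillo and Tanaka (not a founding director).
Among Castillo and Tanaka, by equity stake (higher first): Castillo (8 percent) before Tanaka (7 percent).
Full order: Espinoza, Oyelaran, Kapoor, Brennan, Ferreira, Takahashi, Tran, Castillo, Tanaka.

Espinoza, Oyelaran, Kapoor, Brennan, Ferreira, Takahashi, Tran, Castillo, Tanaka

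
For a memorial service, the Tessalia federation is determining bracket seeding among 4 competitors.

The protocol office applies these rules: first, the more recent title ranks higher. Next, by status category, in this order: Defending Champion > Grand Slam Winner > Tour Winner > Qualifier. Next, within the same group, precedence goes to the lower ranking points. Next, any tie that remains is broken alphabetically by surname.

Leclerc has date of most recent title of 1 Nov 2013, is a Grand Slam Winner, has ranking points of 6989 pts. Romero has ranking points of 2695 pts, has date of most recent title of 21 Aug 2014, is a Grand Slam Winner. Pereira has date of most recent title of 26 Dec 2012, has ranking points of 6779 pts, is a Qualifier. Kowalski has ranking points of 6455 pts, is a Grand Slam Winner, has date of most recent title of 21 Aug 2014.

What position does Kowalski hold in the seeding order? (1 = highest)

2

By date of most recent title (later first): Romero and Kowalski (both 21 Aug 2014); then Leclerc (1 Nov 2013); then Pereira (26 Dec 2012).
Romero and Kowalski are each Grand Slam Winner, so the next rule applies.
Among Romero and Kowalski, by ranking points (lower first): Romero (2695 pts) before Kowalski (6455 pts).
Order: Romero, Kowalski, Leclerc, Pereira. So position 2.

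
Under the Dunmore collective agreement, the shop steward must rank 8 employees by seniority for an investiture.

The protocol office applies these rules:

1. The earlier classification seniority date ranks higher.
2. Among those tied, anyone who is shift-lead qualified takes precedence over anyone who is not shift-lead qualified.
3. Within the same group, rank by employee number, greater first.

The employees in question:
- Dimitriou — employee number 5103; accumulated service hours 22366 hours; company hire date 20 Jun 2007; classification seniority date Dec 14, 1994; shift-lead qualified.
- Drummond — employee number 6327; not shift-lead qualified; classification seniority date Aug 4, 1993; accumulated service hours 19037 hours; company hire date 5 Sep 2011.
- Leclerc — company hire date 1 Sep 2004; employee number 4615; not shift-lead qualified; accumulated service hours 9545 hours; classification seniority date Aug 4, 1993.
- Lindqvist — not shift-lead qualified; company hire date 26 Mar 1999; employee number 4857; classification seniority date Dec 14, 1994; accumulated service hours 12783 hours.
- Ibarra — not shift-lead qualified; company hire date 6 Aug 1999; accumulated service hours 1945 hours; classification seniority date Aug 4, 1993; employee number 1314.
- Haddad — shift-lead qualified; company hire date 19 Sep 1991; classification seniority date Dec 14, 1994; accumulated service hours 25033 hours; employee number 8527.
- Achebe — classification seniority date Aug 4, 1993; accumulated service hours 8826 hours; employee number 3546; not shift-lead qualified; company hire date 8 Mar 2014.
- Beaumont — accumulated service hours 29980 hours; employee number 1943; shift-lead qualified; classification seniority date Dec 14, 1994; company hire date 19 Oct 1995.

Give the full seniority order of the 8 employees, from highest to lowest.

By classification seniority date (earlier first): Drummond, Leclerc, Achebe and Ibarra (each Aug 4, 1993); then Haddad, Dimitriou, Beaumont and Lindqvist (each Dec 14, 1994).
Drummond, Leclerc, Achebe and Ibarra are each not shift-lead qualified, so the next rule applies.
Among Drummond, Leclerc, Achebe and Ibarra, by employee number (higher first): Drummond (6327) before Leclerc (4615) before Achebe (3546) before Ibarra (1314).
Among Haddad, Dimitriou, Beaumont and Lindqvist, shift-lead qualified before not shift-lead qualified: Haddad, Dimitriou and Beaumont (shift-lead qualified) before Lindqvist (not shift-lead qualified).
Among Haddad, Dimitriou and Beaumont, by employee number (higher first): Haddad (8527) before Dimitriou (5103) before Beaumont (1943).
Full order: Drummond, Leclerc, Achebe, Ibarra, Haddad, Dimitriou, Beaumont, Lindqvist.

Drummond, Leclerc, Achebe, Ibarra, Haddad, Dimitriou, Beaumont, Lindqvist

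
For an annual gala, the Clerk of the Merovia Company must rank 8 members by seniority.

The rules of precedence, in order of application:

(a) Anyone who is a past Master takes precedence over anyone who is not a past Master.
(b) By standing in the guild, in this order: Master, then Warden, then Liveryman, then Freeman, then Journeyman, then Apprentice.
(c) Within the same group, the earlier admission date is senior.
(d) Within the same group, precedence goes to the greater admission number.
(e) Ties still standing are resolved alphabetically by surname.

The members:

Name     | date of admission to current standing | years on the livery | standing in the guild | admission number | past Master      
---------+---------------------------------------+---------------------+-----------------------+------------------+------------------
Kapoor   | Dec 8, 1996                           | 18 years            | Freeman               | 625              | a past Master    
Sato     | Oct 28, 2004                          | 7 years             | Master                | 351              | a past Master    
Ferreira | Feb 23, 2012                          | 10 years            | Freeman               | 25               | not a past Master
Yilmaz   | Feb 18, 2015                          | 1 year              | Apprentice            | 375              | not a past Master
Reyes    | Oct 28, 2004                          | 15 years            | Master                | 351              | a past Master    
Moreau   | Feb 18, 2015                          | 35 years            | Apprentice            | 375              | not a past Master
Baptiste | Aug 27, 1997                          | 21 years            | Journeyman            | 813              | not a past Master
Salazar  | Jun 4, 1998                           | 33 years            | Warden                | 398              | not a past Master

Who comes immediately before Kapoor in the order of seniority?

Sato

By the first rule: Reyes, Sato and Kapoor (each a past Master); then Salazar, Ferreira, Baptiste, Moreau and Yilmaz (each not a past Master).
Among Reyes, Sato and Kapoor, by standing in the guild: Reyes and Sato (Master) before Kapoor (Freeman).
Reyes and Sato both have date of admission to current standing Oct 28, 2004, so the next rule applies.
Reyes and Sato both have admission number 351, so the next rule applies.
Among Reyes and Sato, alphabetically by surname: Reyes before Sato.
Among Salazar, Ferreira, Baptiste, Moreau and Yilmaz, by standing in the guild: Salazar (Warden) before Ferreira (Freeman) before Baptiste (Journeyman) before Moreau and Yilmaz (Apprentice).
Moreau and Yilmaz both have date of admission to current standing Feb 18, 2015, so the next rule applies.
Moreau and Yilmaz both have admission number 375, so the next rule applies.
Among Moreau and Yilmaz, alphabetically by surname: Moreau before Yilmaz.
Order: Reyes, Sato, Kapoor, Salazar, Ferreira, Baptiste, Moreau, Yilmaz.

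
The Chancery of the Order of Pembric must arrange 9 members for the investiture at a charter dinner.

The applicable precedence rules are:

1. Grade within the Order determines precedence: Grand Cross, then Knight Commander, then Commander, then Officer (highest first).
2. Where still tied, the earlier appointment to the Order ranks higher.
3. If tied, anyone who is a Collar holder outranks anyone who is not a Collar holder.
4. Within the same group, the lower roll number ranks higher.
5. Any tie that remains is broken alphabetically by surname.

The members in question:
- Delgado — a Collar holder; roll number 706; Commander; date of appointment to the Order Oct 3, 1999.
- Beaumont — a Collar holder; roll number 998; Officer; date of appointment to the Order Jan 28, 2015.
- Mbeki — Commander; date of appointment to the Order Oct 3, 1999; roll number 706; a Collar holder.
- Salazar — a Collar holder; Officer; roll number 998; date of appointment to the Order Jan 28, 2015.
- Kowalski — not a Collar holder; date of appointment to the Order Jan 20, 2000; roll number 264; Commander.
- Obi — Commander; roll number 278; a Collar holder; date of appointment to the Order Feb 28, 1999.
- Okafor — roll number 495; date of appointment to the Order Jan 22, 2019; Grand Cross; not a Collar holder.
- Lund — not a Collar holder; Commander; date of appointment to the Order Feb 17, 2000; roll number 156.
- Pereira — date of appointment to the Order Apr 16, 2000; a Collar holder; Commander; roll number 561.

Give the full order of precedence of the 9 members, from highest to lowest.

Okafor, Obi, Delgado, Mbeki, Kowalski, Lund, Pereira, Beaumont, Salazar

By grade within the Order: Okafor (Grand Cross); then Obi, Delgado, Mbeki, Kowalski, Lund and Pereira (Commander); then Beaumont and Salazar (Officer).
Among Obi, Delgado, Mbeki, Kowalski, Lund and Pereira, by date of appointment to the Order (earlier first): Obi (Feb 28, 1999) before Delgado and Mbeki (Oct 3, 1999) before Kowalski (Jan 20, 2000) before Lund (Feb 17, 2000) before Pereira (Apr 16, 2000).
Delgado and Mbeki are each a Collar holder, so the next rule applies.
Delgado and Mbeki both have roll number 706, so the next rule applies.
Among Delgado and Mbeki, alphabetically by surname: Delgado before Mbeki.
Beaumont and Salazar both have date of appointment to the Order Jan 28, 2015, so the next rule applies.
Beaumont and Salazar are each a Collar holder, so the next rule applies.
Beaumont and Salazar both have roll number 998, so the next rule applies.
Among Beaumont and Salazar, alphabetically by surname: Beaumont before Salazar.
Full order: Okafor, Obi, Delgado, Mbeki, Kowalski, Lund, Pereira, Beaumont, Salazar.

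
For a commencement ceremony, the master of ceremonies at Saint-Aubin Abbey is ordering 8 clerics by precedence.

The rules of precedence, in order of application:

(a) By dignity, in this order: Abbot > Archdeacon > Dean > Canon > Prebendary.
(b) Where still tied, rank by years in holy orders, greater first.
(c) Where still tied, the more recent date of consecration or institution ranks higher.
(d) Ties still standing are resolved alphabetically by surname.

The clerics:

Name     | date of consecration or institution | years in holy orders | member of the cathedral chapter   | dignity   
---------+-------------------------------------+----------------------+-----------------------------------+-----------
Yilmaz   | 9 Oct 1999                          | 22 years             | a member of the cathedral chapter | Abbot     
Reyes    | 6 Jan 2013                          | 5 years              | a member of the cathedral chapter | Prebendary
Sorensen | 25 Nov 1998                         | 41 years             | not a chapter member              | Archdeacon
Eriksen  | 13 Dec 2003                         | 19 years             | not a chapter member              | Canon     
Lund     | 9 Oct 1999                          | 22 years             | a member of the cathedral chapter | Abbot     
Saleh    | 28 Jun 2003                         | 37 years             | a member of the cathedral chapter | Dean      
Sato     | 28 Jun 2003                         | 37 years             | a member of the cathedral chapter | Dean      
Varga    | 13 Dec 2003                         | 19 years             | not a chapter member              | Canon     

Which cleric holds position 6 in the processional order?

Eriksen

By dignity: Lund and Yilmaz (Abbot); then Sorensen (Archdeacon); then Saleh and Sato (Dean); then Eriksen and Varga (Canon); then Reyes (Prebendary).
Lund and Yilmaz both have years in holy orders 22 years, so the next rule applies.
Lund and Yilmaz both have date of consecration or institution 9 Oct 1999, so the next rule applies.
Among Lund and Yilmaz, alphabetically by surname: Lund before Yilmaz.
Saleh and Sato both have years in holy orders 37 years, so the next rule applies.
Saleh and Sato both have date of consecration or institution 28 Jun 2003, so the next rule applies.
Among Saleh and Sato, alphabetically by surname: Saleh before Sato.
Eriksen and Varga both have years in holy orders 19 years, so the next rule applies.
Eriksen and Varga both have date of consecration or institution 13 Dec 2003, so the next rule applies.
Among Eriksen and Varga, alphabetically by surname: Eriksen before Varga.
Order: Lund, Yilmaz, Sorensen, Saleh, Sato, Eriksen, Varga, Reyes.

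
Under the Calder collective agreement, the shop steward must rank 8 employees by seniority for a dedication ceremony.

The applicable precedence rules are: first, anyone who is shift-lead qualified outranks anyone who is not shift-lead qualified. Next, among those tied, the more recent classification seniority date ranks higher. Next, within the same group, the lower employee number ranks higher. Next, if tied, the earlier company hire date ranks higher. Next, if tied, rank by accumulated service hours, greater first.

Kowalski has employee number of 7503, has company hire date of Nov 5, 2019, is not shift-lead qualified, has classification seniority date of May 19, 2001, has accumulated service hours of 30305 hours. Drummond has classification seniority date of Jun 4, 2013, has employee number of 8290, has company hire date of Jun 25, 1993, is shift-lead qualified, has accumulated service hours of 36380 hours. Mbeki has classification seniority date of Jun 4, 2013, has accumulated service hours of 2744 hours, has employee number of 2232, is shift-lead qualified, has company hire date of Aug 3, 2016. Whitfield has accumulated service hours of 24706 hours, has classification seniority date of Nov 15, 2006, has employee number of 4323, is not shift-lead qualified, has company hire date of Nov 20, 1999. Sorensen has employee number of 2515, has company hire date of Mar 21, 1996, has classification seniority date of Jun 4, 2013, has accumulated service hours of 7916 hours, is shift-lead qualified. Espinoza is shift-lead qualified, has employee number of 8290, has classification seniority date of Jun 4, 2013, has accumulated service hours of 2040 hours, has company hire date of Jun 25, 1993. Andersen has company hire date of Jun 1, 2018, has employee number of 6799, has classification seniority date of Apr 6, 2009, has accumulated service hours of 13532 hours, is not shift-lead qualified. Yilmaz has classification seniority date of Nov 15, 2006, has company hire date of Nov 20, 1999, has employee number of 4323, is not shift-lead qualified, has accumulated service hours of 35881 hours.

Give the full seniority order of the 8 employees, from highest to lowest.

By the first rule: Mbeki, Sorensen, Drummond and Espinoza (each shift-lead qualified); then Andersen, Yilmaz, Whitfield and Kowalski (each not shift-lead qualified).
Mbeki, Sorensen, Drummond and Espinoza all have classification seniority date Jun 4, 2013, so the next rule applies.
Among Mbeki, Sorensen, Drummond and Espinoza, by employee number (lower first): Mbeki (2232) before Sorensen (2515) before Drummond and Espinoza (8290).
Drummond and Espinoza both have company hire date Jun 25, 1993, so the next rule applies.
Among Drummond and Espinoza, by accumulated service hours (higher first): Drummond (36380 hours) before Espinoza (2040 hours).
Among Andersen, Yilmaz, Whitfield and Kowalski, by classification seniority date (later first): Andersen (Apr 6, 2009) before Yilmaz and Whitfield (Nov 15, 2006) before Kowalski (May 19, 2001).
Yilmaz and Whitfield both have employee number 4323, so the next rule applies.
Yilmaz and Whitfield both have company hire date Nov 20, 1999, so the next rule applies.
Among Yilmaz and Whitfield, by accumulated service hours (higher first): Yilmaz (35881 hours) before Whitfield (24706 hours).
Full order: Mbeki, Sorensen, Drummond, Espinoza, Andersen, Yilmaz, Whitfield, Kowalski.

Mbeki, Sorensen, Drummond, Espinoza, Andersen, Yilmaz, Whitfield, Kowalski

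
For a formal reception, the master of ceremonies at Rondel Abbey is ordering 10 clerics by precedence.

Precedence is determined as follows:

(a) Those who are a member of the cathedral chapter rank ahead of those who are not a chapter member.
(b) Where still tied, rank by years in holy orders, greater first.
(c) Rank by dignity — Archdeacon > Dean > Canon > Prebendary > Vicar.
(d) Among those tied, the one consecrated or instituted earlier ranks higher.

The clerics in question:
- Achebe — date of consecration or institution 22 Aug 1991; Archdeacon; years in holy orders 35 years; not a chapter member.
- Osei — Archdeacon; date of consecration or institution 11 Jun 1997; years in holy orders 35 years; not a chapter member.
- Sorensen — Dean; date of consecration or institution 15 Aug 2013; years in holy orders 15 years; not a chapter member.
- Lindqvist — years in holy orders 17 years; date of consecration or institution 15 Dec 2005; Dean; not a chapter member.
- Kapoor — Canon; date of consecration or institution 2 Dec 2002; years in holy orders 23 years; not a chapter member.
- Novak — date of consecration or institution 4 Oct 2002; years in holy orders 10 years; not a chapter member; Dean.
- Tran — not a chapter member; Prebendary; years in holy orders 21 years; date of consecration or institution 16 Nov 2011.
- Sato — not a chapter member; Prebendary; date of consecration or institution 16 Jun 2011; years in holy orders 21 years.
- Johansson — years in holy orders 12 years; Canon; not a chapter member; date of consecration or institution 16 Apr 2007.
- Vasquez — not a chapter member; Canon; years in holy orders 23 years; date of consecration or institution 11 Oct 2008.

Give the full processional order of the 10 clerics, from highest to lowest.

Achebe, Osei, Kapoor, Vasquez, Sato, Tran, Lindqvist, Sorensen, Johansson, Novak

By the first rule: Achebe, Osei, Kapoor, Vasquez, Sato, Tran, Lindqvist, Sorensen, Johansson and Novak (each not a chapter member).
Among Achebe, Osei, Kapoor, Vasquez, Sato, Tran, Lindqvist, Sorensen, Johansson and Novak, by years in holy orders (higher first): Achebe and Osei (35 years) before Kapoor and Vasquez (23 years) before Sato and Tran (21 years) before Lindqvist (17 years) before Sorensen (15 years) before Johansson (12 years) before Novak (10 years).
Achebe and Osei are each Archdeacon, so the next rule applies.
Among Achebe and Osei, by date of consecration or institution (earlier first): Achebe (22 Aug 1991) before Osei (11 Jun 1997).
Kapoor and Vasquez are each Canon, so the next rule applies.
Among Kapoor and Vasquez, by date of consecration or institution (earlier first): Kapoor (2 Dec 2002) before Vasquez (11 Oct 2008).
Sato and Tran are each Prebendary, so the next rule applies.
Among Sato and Tran, by date of consecration or institution (earlier first): Sato (16 Jun 2011) before Tran (16 Nov 2011).
Full order: Achebe, Osei, Kapoor, Vasquez, Sato, Tran, Lindqvist, Sorensen, Johansson, Novak.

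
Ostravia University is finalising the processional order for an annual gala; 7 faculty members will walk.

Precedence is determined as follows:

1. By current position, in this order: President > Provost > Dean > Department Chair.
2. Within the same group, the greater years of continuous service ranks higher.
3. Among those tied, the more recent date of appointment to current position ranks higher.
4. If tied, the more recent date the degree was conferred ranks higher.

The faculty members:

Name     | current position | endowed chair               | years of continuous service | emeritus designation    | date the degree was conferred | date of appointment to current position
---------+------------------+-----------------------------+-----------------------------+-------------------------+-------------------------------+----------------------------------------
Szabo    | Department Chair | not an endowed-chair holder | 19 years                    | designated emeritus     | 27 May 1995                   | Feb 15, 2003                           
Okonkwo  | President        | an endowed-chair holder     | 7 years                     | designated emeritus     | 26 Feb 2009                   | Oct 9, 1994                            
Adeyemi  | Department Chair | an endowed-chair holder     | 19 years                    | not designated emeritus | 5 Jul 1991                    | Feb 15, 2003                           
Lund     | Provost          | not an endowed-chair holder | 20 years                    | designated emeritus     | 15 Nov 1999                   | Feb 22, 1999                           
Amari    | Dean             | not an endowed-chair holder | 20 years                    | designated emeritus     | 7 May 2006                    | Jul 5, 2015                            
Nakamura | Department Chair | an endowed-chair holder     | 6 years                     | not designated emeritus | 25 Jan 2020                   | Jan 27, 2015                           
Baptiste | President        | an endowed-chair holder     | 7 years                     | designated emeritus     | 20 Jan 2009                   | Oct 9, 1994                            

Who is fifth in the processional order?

By current position: Okonkwo and Baptiste (President); then Lund (Provost); then Amari (Dean); then Szabo, Adeyemi and Nakamura (Department Chair).
Okonkwo and Baptiste both have years of continuous service 7 years, so the next rule applies.
Okonkwo and Baptiste both have date of appointment to current position Oct 9, 1994, so the next rule applies.
Among Okonkwo and Baptiste, by date the degree was conferred (later first): Okonkwo (26 Feb 2009) before Baptiste (20 Jan 2009).
Among Szabo, Adeyemi and Nakamura, by years of continuous service (higher first): Szabo and Adeyemi (19 years) before Nakamura (6 years).
Szabo and Adeyemi both have date of appointment to current position Feb 15, 2003, so the next rule applies.
Among Szabo and Adeyemi, by date the degree was conferred (later first): Szabo (27 May 1995) before Adeyemi (5 Jul 1991).
Order: Okonkwo, Baptiste, Lund, Amari, Szabo, Adeyemi, Nakamura.

Szabo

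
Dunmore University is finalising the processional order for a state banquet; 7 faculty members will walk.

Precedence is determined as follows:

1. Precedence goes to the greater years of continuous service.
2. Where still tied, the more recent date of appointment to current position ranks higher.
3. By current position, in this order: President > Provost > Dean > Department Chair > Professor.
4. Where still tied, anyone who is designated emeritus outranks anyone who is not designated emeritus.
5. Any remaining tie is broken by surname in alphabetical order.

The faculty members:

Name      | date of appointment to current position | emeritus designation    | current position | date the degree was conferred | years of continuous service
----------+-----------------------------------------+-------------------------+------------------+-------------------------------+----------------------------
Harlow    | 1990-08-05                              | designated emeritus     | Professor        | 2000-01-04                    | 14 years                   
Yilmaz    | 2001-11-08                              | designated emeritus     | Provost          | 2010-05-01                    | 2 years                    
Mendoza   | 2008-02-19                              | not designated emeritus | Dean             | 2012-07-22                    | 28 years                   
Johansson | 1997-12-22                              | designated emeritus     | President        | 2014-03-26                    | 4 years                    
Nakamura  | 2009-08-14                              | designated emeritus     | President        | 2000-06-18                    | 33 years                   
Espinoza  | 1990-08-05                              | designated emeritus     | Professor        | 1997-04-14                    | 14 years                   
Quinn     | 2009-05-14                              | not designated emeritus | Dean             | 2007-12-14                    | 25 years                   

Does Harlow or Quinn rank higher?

Quinn

By years of continuous service (higher first): Nakamura (33 years); then Mendoza (28 years); then Quinn (25 years); then Espinoza and Harlow (both 14 years); then Johansson (4 years); then Yilmaz (2 years).
Espinoza and Harlow both have date of appointment to current position 1990-08-05, so the next rule applies.
Espinoza and Harlow are each Professor, so the next rule applies.
Espinoza and Harlow are each designated emeritus, so the next rule applies.
Among Espinoza and Harlow, alphabetically by surname: Espinoza before Harlow.
So Quinn takes precedence.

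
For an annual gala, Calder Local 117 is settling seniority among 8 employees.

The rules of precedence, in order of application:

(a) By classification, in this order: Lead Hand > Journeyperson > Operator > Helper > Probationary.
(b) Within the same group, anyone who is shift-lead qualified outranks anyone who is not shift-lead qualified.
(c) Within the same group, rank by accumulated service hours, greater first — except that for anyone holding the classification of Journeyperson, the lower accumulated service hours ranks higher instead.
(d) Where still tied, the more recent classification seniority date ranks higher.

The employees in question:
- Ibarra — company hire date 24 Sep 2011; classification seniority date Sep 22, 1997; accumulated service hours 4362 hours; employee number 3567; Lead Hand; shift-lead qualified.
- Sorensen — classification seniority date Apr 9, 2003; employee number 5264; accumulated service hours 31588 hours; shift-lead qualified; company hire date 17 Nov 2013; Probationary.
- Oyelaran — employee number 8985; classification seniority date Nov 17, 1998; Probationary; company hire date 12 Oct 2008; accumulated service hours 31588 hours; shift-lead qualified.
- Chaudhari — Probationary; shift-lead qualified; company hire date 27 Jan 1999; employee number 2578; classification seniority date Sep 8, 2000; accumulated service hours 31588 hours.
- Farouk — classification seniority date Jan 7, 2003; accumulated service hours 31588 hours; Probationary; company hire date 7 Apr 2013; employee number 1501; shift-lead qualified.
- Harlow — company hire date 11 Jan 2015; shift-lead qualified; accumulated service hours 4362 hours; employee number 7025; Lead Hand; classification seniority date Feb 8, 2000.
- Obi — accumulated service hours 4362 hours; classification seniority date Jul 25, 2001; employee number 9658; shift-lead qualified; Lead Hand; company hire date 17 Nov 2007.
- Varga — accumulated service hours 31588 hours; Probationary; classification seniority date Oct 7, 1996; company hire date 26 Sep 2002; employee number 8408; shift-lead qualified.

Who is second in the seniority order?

Harlow

By classification: Obi, Harlow and Ibarra (Lead Hand); then Sorensen, Farouk, Chaudhari, Oyelaran and Varga (Probationary).
Obi, Harlow and Ibarra are each shift-lead qualified, so the next rule applies.
Obi, Harlow and Ibarra all have accumulated service hours 4362 hours, so the next rule applies.
Among Obi, Harlow and Ibarra, by classification seniority date (later first): Obi (Jul 25, 2001) before Harlow (Feb 8, 2000) before Ibarra (Sep 22, 1997).
Sorensen, Farouk, Chaudhari, Oyelaran and Varga are each shift-lead qualified, so the next rule applies.
Sorensen, Farouk, Chaudhari, Oyelaran and Varga all have accumulated service hours 31588 hours, so the next rule applies.
Among Sorensen, Farouk, Chaudhari, Oyelaran and Varga, by classification seniority date (later first): Sorensen (Apr 9, 2003) before Farouk (Jan 7, 2003) before Chaudhari (Sep 8, 2000) before Oyelaran (Nov 17, 1998) before Varga (Oct 7, 1996).
Order: Obi, Harlow, Ibarra, Sorensen, Farouk, Chaudhari, Oyelaran, Varga.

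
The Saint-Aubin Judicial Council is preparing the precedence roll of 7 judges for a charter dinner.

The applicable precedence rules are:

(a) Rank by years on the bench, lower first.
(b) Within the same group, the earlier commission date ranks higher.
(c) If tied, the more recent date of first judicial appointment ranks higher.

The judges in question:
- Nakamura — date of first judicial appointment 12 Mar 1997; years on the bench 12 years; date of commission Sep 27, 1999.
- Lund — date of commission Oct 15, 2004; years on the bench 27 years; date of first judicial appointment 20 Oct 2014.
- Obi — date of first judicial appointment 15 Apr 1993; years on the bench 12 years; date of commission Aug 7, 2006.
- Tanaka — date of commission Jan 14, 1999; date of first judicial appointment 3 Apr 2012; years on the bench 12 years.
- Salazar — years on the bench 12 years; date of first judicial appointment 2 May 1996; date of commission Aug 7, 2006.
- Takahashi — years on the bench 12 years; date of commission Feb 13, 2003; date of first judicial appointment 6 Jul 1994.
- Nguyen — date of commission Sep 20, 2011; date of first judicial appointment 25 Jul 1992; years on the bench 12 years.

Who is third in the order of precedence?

By years on the bench (lower first): Tanaka, Nakamura, Takahashi, Salazar, Obi and Nguyen (each 12 years); then Lund (27 years).
Among Tanaka, Nakamura, Takahashi, Salazar, Obi and Nguyen, by date of commission (earlier first): Tanaka (Jan 14, 1999) before Nakamura (Sep 27, 1999) before Takahashi (Feb 13, 2003) before Salazar and Obi (Aug 7, 2006) before Nguyen (Sep 20, 2011).
Among Salazar and Obi, by date of first judicial appointment (later first): Salazar (2 May 1996) before Obi (15 Apr 1993).
Order: Tanaka, Nakamura, Takahashi, Salazar, Obi, Nguyen, Lund.

Takahashi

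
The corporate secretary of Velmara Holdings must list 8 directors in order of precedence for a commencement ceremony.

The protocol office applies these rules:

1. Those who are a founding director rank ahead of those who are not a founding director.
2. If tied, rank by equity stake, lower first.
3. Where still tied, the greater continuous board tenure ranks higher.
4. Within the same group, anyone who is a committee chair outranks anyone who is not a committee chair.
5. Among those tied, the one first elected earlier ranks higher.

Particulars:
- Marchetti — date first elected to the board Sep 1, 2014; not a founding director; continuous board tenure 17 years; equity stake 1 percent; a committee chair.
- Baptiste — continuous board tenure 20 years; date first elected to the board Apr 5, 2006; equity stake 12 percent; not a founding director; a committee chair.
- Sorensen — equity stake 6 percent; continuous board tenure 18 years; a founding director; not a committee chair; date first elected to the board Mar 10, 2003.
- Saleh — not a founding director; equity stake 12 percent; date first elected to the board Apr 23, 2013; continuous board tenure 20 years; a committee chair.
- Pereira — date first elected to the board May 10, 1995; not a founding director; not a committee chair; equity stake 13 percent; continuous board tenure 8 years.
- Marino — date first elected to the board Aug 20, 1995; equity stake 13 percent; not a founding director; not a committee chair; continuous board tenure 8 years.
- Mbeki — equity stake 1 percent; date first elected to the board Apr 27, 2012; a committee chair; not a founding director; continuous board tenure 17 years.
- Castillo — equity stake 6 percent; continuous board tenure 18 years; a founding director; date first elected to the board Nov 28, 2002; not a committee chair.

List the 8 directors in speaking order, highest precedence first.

By the first rule: Castillo and Sorensen (both a founding director); then Mbeki, Marchetti, Baptiste, Saleh, Pereira and Marino (each not a founding director).
Castillo and Sorensen both have equity stake 6 percent, so the next rule applies.
Castillo and Sorensen both have continuous board tenure 18 years, so the next rule applies.
Castillo and Sorensen are each not a committee chair, so the next rule applies.
Among Castillo and Sorensen, by date first elected to the board (earlier first): Castillo (Nov 28, 2002) before Sorensen (Mar 10, 2003).
Among Mbeki, Marchetti, Baptiste, Saleh, Pereira and Marino, by equity stake (lower first): Mbeki and Marchetti (1 percent) before Baptiste and Saleh (12 percent) before Pereira and Marino (13 percent).
Mbeki and Marchetti both have continuous board tenure 17 years, so the next rule applies.
Mbeki and Marchetti are each a committee chair, so the next rule applies.
Among Mbeki and Marchetti, by date first elected to the board (earlier first): Mbeki (Apr 27, 2012) before Marchetti (Sep 1, 2014).
Baptiste and Saleh both have continuous board tenure 20 years, so the next rule applies.
Baptiste and Saleh are each a committee chair, so the next rule applies.
Among Baptiste and Saleh, by date first elected to the board (earlier first): Baptiste (Apr 5, 2006) before Saleh (Apr 23, 2013).
Pereira and Marino both have continuous board tenure 8 years, so the next rule applies.
Pereira and Marino are each not a committee chair, so the next rule applies.
Among Pereira and Marino, by date first elected to the board (earlier first): Pereira (May 10, 1995) before Marino (Aug 20, 1995).
Full order: Castillo, Sorensen, Mbeki, Marchetti, Baptiste, Saleh, Pereira, Marino.

Castillo, Sorensen, Mbeki, Marchetti, Baptiste, Saleh, Pereira, Marino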